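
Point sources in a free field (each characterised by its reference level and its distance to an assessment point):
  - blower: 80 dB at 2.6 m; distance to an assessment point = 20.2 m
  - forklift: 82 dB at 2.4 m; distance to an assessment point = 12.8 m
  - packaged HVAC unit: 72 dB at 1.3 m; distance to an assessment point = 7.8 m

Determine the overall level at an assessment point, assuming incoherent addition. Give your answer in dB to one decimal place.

First find each source's level at the receiver (point-source: −20·log₁₀(r/r_ref)), then combine on an intensity basis.
blower: 80 − 20·log₁₀(20.2/2.6) = 80 − 17.81 = 62.19 dB.
forklift: 82 − 20·log₁₀(12.8/2.4) = 82 − 14.54 = 67.46 dB.
packaged HVAC unit: 72 − 20·log₁₀(7.8/1.3) = 72 − 15.56 = 56.44 dB.
Σ 10^(L/10) = 7.669e+06 → L_total = 10·log₁₀(7.669e+06) = 68.85 dB.

68.8 dB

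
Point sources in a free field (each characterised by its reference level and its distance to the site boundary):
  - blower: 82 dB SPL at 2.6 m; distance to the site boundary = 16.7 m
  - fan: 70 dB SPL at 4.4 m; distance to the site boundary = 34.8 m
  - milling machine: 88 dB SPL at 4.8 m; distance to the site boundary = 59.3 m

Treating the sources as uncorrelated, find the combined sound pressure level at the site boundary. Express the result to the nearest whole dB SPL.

First find each source's level at the receiver (point-source: −20·log₁₀(r/r_ref)), then combine on an intensity basis.
blower: 82 − 20·log₁₀(16.7/2.6) = 82 − 16.15 = 65.85 dB SPL.
fan: 70 − 20·log₁₀(34.8/4.4) = 70 − 17.96 = 52.04 dB SPL.
milling machine: 88 − 20·log₁₀(59.3/4.8) = 88 − 21.84 = 66.16 dB SPL.
Σ 10^(L/10) = 8.136e+06 → L_total = 10·log₁₀(8.136e+06) = 69.10 dB SPL.

69 dB SPL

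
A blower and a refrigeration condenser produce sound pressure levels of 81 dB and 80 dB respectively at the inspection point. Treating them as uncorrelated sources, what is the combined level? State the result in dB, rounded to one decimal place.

For uncorrelated sources the intensities add, so convert each level to linear form, sum, and take 10·log₁₀ of the total.
Σ 10^(L/10) = 10^(81/10) + 10^(80/10) = 2.259e+08.
L_total = 10·log₁₀(2.259e+08) = 83.54 dB.

83.5 dB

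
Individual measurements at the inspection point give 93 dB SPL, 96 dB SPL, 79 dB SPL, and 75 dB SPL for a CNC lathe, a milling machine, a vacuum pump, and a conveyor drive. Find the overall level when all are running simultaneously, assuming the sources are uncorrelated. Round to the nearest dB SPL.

For uncorrelated sources the intensities add, so convert each level to linear form, sum, and take 10·log₁₀ of the total.
Σ 10^(L/10) = 10^(93/10) + 10^(96/10) + 10^(79/10) + 10^(75/10) = 6.087e+09.
L_total = 10·log₁₀(6.087e+09) = 97.84 dB SPL.

98 dB SPL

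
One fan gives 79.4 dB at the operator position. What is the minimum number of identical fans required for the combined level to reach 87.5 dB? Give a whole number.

7

N identical sources give L₁ + 10·log₁₀ N, so require 10·log₁₀ N ≥ 87.5 − 79.4 = 8.1 dB.
N ≥ 10^(8.1/10) = 6.457, so N = 7.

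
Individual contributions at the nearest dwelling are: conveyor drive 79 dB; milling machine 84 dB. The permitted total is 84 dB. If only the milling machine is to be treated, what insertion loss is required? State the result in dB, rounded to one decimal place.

The untreated sources together contribute 10^(79/10) = 7.943e+07, i.e. 79.00 dB.
To meet 84 dB overall, the treated milling machine may contribute at most 10^(84/10) − 7.943e+07 = 1.718e+08, i.e. 82.35 dB.
Required insertion loss = 84 − 82.35 = 1.65 dB.

1.7 dB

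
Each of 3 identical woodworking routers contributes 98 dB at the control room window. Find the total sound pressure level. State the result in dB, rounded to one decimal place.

102.8 dB

With 3 equal, uncorrelated contributions the intensity is 3× that of one unit, giving a rise of 10·log₁₀ 3.
L_total = 98 + 10·log₁₀(3) = 98 + 4.771 = 102.77 dB.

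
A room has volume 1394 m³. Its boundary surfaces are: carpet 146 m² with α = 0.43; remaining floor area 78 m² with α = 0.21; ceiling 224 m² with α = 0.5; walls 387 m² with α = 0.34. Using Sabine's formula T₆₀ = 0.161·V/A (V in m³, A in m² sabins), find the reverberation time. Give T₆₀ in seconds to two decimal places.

0.70 s

A = Σ Sᵢαᵢ = 146·0.43 + 78·0.21 + 224·0.5 + 387·0.34 = 322.74 m².
T₆₀ = 0.161·V/A = 0.161·1394/322.74 = 0.695 s.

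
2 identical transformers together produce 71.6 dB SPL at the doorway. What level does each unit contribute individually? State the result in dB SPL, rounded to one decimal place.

For N identical incoherent sources L_total = L₁ + 10·log₁₀ N, so L₁ = 71.6 − 10·log₁₀(2) = 71.6 − 3.010.

68.6 dB SPL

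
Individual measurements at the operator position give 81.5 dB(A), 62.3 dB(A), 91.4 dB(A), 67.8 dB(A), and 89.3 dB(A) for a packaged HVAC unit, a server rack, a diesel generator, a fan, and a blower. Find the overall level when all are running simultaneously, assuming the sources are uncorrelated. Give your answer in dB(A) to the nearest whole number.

94 dB(A)

For uncorrelated sources the intensities add, so convert each level to linear form, sum, and take 10·log₁₀ of the total.
Σ 10^(L/10) = 10^(81.5/10) + 10^(62.3/10) + 10^(91.4/10) + 10^(67.8/10) + 10^(89.3/10) = 2.380e+09.
L_total = 10·log₁₀(2.380e+09) = 93.77 dB(A).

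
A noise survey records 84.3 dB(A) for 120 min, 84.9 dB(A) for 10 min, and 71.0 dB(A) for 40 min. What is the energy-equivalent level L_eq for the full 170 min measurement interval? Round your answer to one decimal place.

Weight each interval's intensity by its duration and average over T = 170 min:
Σ tᵢ·10^(Lᵢ/10) = 120·10^(84.3/10) + 10·10^(84.9/10) + 40·10^(71.0/10) = 3.589e+10.
L_eq = 10·log₁₀(3.589e+10/170) = 83.25 dB(A).

83.2 dB(A)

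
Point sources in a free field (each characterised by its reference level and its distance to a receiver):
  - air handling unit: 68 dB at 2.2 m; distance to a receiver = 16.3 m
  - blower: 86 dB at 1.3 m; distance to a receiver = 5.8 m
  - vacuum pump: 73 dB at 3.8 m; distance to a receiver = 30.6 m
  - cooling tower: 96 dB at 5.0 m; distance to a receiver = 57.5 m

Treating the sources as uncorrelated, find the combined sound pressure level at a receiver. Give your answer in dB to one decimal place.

77.0 dB

Propagate each source to the receiver with L = L_ref − 20·log₁₀(r/r_ref), then add intensities.
air handling unit: 68 − 20·log₁₀(16.3/2.2) = 68 − 17.40 = 50.60 dB.
blower: 86 − 20·log₁₀(5.8/1.3) = 86 − 12.99 = 73.01 dB.
vacuum pump: 73 − 20·log₁₀(30.6/3.8) = 73 − 18.12 = 54.88 dB.
cooling tower: 96 − 20·log₁₀(57.5/5.0) = 96 − 21.21 = 74.79 dB.
Σ 10^(L/10) = 5.053e+07 → L_total = 10·log₁₀(5.053e+07) = 77.04 dB.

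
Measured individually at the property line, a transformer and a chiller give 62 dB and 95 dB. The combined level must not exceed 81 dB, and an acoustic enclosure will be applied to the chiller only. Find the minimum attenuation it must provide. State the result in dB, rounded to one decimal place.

14.1 dB

The untreated sources together contribute 10^(62/10) = 1.585e+06, i.e. 62.00 dB.
The limit corresponds to 10^(81/10) = 1.259e+08; subtracting the fixed part leaves 1.243e+08 for the chiller, i.e. 80.94 dB.
Required insertion loss = 95 − 80.94 = 14.06 dB.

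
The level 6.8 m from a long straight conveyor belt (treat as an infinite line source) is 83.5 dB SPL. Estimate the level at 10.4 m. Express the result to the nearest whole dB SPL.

Line-source attenuation: ΔL = 10·log₁₀(r₂/r₁) = 10·log₁₀(10.4/6.8) = 1.845 dB.
L₂ = 83.5 − 10·log₁₀(10.4/6.8) = 83.5 − 1.845 = 81.65 dB SPL.

82 dB SPL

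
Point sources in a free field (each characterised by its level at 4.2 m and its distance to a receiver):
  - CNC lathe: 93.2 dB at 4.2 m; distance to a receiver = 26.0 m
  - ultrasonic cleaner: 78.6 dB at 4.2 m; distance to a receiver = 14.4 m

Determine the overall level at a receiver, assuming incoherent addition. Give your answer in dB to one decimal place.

77.8 dB

First find each source's level at the receiver (point-source: −20·log₁₀(r/r_ref)), then combine on an intensity basis.
CNC lathe: 93.2 − 20·log₁₀(26.0/4.2) = 93.2 − 15.83 = 77.37 dB.
ultrasonic cleaner: 78.6 − 20·log₁₀(14.4/4.2) = 78.6 − 10.70 = 67.90 dB.
Σ 10^(L/10) = 6.068e+07 → L_total = 10·log₁₀(6.068e+07) = 77.83 dB.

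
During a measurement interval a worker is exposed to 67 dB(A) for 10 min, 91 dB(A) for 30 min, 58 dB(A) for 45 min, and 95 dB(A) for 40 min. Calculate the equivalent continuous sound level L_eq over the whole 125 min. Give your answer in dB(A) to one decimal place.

91.2 dB(A)

L_eq = 10·log₁₀[(1/T)·Σ tᵢ·10^(Lᵢ/10)] with T = 125 min.
Σ tᵢ·10^(Lᵢ/10) = 10·10^(67/10) + 30·10^(91/10) + 45·10^(58/10) + 40·10^(95/10) = 1.643e+11.
L_eq = 10·log₁₀(1.643e+11/125) = 91.19 dB(A).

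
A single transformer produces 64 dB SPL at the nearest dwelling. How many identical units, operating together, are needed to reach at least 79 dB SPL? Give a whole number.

32

N identical sources give L₁ + 10·log₁₀ N, so require 10·log₁₀ N ≥ 79 − 64 = 15.0 dB.
N ≥ 10^(15.0/10) = 31.623, so N = 32.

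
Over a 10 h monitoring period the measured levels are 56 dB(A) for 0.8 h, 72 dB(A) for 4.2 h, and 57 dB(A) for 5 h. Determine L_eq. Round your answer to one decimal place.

Weight each interval's intensity by its duration and average over T = 10 h:
Σ tᵢ·10^(Lᵢ/10) = 0.8·10^(56/10) + 4.2·10^(72/10) + 5·10^(57/10) = 6.939e+07.
L_eq = 10·log₁₀(6.939e+07/10) = 68.41 dB(A).

68.4 dB(A)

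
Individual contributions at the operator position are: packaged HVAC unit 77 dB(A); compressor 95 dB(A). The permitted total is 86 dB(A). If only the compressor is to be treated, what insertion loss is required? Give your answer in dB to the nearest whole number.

10 dB

Everything except the compressor sums to 10^(77/10) = 5.012e+07 in linear terms, 77.00 dB(A).
The limit corresponds to 10^(86/10) = 3.981e+08; subtracting the fixed part leaves 3.480e+08 for the compressor, i.e. 85.42 dB(A).
Required insertion loss = 95 − 85.42 = 9.58 dB.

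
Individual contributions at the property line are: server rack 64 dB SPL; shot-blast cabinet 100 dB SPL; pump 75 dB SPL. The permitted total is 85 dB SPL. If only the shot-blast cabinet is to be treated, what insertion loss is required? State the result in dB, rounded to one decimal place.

15.5 dB

The untreated sources together contribute 10^(64/10) + 10^(75/10) = 3.413e+07, i.e. 75.33 dB SPL.
To meet 85 dB SPL overall, the treated shot-blast cabinet may contribute at most 10^(85/10) − 3.413e+07 = 2.821e+08, i.e. 84.50 dB SPL.
So the shot-blast cabinet must be reduced from 100 to 84.50 dB SPL: IL = 15.50 dB.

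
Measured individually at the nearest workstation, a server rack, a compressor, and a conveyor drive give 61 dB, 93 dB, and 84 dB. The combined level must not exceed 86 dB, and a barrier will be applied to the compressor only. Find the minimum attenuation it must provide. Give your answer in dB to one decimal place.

The untreated sources together contribute 10^(61/10) + 10^(84/10) = 2.524e+08, i.e. 84.02 dB.
The limit corresponds to 10^(86/10) = 3.981e+08; subtracting the fixed part leaves 1.457e+08 for the compressor, i.e. 81.63 dB.
So the compressor must be reduced from 93 to 81.63 dB: IL = 11.37 dB.

11.4 dB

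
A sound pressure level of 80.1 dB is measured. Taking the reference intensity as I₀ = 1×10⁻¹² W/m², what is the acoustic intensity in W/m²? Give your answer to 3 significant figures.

0.000102 W/m²

L = 10·log₁₀(I/I₀) ⇒ I = I₀·10^(L/10) = 10⁻¹² × 10^8.01.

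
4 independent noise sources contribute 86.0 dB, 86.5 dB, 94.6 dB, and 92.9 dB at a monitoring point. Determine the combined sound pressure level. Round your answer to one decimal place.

For uncorrelated sources the intensities add, so convert each level to linear form, sum, and take 10·log₁₀ of the total.
Σ 10^(L/10) = 10^(86.0/10) + 10^(86.5/10) + 10^(94.6/10) + 10^(92.9/10) = 5.679e+09.
L_total = 10·log₁₀(5.679e+09) = 97.54 dB.

97.5 dB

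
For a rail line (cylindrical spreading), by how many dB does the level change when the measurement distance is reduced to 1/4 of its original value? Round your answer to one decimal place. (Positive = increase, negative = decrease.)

With cylindrical spreading the level changes by −10·log₁₀(r₂/r₁).
ΔL = −10·log₁₀(0.25) = +6.02 dB.

+6.0 dB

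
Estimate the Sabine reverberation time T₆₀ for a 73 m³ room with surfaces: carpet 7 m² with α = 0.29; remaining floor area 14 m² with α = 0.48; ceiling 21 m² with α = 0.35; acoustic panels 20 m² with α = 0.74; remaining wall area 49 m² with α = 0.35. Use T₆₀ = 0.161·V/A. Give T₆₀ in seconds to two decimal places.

0.24 s

A = Σ Sᵢαᵢ = 7·0.29 + 14·0.48 + 21·0.35 + 20·0.74 + 49·0.35 = 48.05 m².
T₆₀ = 0.161·V/A = 0.161·73/48.05 = 0.245 s.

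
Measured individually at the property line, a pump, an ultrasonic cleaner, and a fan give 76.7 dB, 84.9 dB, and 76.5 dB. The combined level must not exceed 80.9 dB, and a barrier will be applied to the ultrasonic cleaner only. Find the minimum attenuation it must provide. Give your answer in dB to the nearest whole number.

Fixed contribution from the other sources: Σ 10^(L/10) = 10^(76.7/10) + 10^(76.5/10) = 9.144e+07 (79.61 dB).
The limit corresponds to 10^(80.9/10) = 1.230e+08; subtracting the fixed part leaves 3.159e+07 for the ultrasonic cleaner, i.e. 74.99 dB.
Required insertion loss = 84.9 − 74.99 = 9.91 dB.

10 dB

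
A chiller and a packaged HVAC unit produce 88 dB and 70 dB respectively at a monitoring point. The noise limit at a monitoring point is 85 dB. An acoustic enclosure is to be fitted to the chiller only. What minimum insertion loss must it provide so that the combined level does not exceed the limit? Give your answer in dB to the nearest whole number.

3 dB

Everything except the chiller sums to 10^(70/10) = 1.000e+07 in linear terms, 70.00 dB.
To meet 85 dB overall, the treated chiller may contribute at most 10^(85/10) − 1.000e+07 = 3.062e+08, i.e. 84.86 dB.
So the chiller must be reduced from 88 to 84.86 dB: IL = 3.14 dB.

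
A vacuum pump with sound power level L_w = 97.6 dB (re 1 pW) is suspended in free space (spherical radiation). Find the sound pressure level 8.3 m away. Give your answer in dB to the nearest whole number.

68 dB

The power spreads over a sphere of area 4π·r², so L_p = L_w − 10·log₁₀(4π·r²).
4π·r² = 865.7 m², 10·log₁₀ of that is 29.374 dB.
L_p = 97.6 − 29.374 = 68.23 dB.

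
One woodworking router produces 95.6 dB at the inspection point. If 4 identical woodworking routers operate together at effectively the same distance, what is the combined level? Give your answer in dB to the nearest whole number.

With 4 equal, uncorrelated contributions the intensity is 4× that of one unit, giving a rise of 10·log₁₀ 4.
L_total = 95.6 + 10·log₁₀(4) = 95.6 + 6.021 = 101.62 dB.

102 dB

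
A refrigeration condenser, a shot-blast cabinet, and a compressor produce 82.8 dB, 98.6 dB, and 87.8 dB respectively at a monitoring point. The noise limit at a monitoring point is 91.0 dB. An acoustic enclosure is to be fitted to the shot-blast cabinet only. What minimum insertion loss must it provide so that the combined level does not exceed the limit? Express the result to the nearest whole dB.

Everything except the shot-blast cabinet sums to 10^(82.8/10) + 10^(87.8/10) = 7.931e+08 in linear terms, 88.99 dB.
The limit corresponds to 10^(91.0/10) = 1.259e+09; subtracting the fixed part leaves 4.658e+08 for the shot-blast cabinet, i.e. 86.68 dB.
Required insertion loss = 98.6 − 86.68 = 11.92 dB.

12 dB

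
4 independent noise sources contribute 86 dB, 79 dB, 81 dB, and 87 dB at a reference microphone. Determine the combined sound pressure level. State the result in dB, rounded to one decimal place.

For uncorrelated sources the intensities add, so convert each level to linear form, sum, and take 10·log₁₀ of the total.
Σ 10^(L/10) = 10^(86/10) + 10^(79/10) + 10^(81/10) + 10^(87/10) = 1.105e+09.
L_total = 10·log₁₀(1.105e+09) = 90.43 dB.

90.4 dB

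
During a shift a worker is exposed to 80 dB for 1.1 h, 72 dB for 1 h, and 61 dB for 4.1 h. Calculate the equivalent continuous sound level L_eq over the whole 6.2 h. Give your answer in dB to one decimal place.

L_eq = 10·log₁₀[(1/T)·Σ tᵢ·10^(Lᵢ/10)] with T = 6.2 h.
Σ tᵢ·10^(Lᵢ/10) = 1.1·10^(80/10) + 1·10^(72/10) + 4.1·10^(61/10) = 1.310e+08.
L_eq = 10·log₁₀(1.310e+08/6.2) = 73.25 dB.

73.2 dB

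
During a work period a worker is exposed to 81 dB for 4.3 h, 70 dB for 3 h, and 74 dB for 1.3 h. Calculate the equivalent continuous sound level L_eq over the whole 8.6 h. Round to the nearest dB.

L_eq = 10·log₁₀[(1/T)·Σ tᵢ·10^(Lᵢ/10)] with T = 8.6 h.
Σ tᵢ·10^(Lᵢ/10) = 4.3·10^(81/10) + 3·10^(70/10) + 1.3·10^(74/10) = 6.040e+08.
L_eq = 10·log₁₀(6.040e+08/8.6) = 78.47 dB.

78 dB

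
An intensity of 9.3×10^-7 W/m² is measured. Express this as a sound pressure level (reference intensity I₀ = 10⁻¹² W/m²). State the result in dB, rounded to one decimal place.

59.7 dB

I/I₀ = 9.3×10^-7/10⁻¹² = 9.3×10^5, and L = 10·log₁₀(I/I₀).
L = 10·(0.9685 + 5) = 59.68 dB.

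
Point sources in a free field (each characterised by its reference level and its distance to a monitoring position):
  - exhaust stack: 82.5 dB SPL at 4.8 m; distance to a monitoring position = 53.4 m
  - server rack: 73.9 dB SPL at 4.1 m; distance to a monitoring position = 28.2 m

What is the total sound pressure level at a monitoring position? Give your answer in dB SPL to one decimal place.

First find each source's level at the receiver (point-source: −20·log₁₀(r/r_ref)), then combine on an intensity basis.
exhaust stack: 82.5 − 20·log₁₀(53.4/4.8) = 82.5 − 20.93 = 61.57 dB SPL.
server rack: 73.9 − 20·log₁₀(28.2/4.1) = 73.9 − 16.75 = 57.15 dB SPL.
Σ 10^(L/10) = 1.956e+06 → L_total = 10·log₁₀(1.956e+06) = 62.91 dB SPL.

62.9 dB SPL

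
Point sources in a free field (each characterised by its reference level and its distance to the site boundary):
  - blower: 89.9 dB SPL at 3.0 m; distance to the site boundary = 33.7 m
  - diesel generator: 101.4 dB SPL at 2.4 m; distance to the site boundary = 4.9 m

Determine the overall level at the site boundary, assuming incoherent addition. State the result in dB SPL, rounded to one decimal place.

95.2 dB SPL

First find each source's level at the receiver (point-source: −20·log₁₀(r/r_ref)), then combine on an intensity basis.
blower: 89.9 − 20·log₁₀(33.7/3.0) = 89.9 − 21.01 = 68.89 dB SPL.
diesel generator: 101.4 − 20·log₁₀(4.9/2.4) = 101.4 − 6.20 = 95.20 dB SPL.
Σ 10^(L/10) = 3.319e+09 → L_total = 10·log₁₀(3.319e+09) = 95.21 dB SPL.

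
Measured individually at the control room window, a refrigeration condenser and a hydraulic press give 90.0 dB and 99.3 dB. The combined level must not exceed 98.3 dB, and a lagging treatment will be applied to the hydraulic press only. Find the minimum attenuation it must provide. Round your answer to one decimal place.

1.7 dB

Everything except the hydraulic press sums to 10^(90.0/10) = 1.000e+09 in linear terms, 90.00 dB.
To meet 98.3 dB overall, the treated hydraulic press may contribute at most 10^(98.3/10) − 1.000e+09 = 5.761e+09, i.e. 97.60 dB.
So the hydraulic press must be reduced from 99.3 to 97.60 dB: IL = 1.70 dB.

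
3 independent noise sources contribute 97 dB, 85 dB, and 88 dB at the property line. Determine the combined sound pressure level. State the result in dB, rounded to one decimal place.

97.8 dB

For uncorrelated sources the intensities add, so convert each level to linear form, sum, and take 10·log₁₀ of the total.
Σ 10^(L/10) = 10^(97/10) + 10^(85/10) + 10^(88/10) = 5.959e+09.
L_total = 10·log₁₀(5.959e+09) = 97.75 dB.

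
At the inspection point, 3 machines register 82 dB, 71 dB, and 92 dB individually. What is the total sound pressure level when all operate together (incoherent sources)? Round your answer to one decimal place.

92.4 dB

Incoherent sources combine by intensity addition: L_total = 10·log₁₀(Σ 10^(L_i/10)).
Σ 10^(L/10) = 10^(82/10) + 10^(71/10) + 10^(92/10) = 1.756e+09.
L_total = 10·log₁₀(1.756e+09) = 92.45 dB.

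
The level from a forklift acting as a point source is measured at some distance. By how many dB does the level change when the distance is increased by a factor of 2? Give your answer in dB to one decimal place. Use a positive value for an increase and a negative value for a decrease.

-6.0 dB

A point source loses 6 dB per doubling of distance; generally ΔL = −20·log₁₀(r₂/r₁).
ΔL = −20·log₁₀(2) = -6.02 dB.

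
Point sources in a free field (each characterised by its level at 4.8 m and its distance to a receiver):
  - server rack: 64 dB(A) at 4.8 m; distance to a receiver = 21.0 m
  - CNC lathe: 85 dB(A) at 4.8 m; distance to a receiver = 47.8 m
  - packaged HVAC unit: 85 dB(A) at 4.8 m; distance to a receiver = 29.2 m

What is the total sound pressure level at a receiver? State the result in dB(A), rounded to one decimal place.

First find each source's level at the receiver (point-source: −20·log₁₀(r/r_ref)), then combine on an intensity basis.
server rack: 64 − 20·log₁₀(21.0/4.8) = 64 − 12.82 = 51.18 dB(A).
CNC lathe: 85 − 20·log₁₀(47.8/4.8) = 85 − 19.96 = 65.04 dB(A).
packaged HVAC unit: 85 − 20·log₁₀(29.2/4.8) = 85 − 15.68 = 69.32 dB(A).
Σ 10^(L/10) = 1.187e+07 → L_total = 10·log₁₀(1.187e+07) = 70.74 dB(A).

70.7 dB(A)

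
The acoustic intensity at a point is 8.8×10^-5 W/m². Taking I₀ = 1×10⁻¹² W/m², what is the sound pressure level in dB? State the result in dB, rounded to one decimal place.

I/I₀ = 8.8×10^-5/10⁻¹² = 8.8×10^7, and L = 10·log₁₀(I/I₀).
L = 10·(0.9445 + 7) = 79.44 dB.

79.4 dB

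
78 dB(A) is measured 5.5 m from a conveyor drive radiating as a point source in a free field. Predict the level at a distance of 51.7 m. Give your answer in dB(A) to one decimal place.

Spherical spreading from a point source gives a 20·log₁₀(r₂/r₁) drop.
L₂ = 78 − 20·log₁₀(51.7/5.5) = 78 − 19.463 = 58.54 dB(A).

58.5 dB(A)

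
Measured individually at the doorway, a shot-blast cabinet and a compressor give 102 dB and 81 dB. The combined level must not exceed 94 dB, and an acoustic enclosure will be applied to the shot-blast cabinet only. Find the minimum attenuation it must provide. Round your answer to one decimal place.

8.2 dB

Fixed contribution from the other source: Σ 10^(L/10) = 10^(81/10) = 1.259e+08 (81.00 dB).
The limit corresponds to 10^(94/10) = 2.512e+09; subtracting the fixed part leaves 2.386e+09 for the shot-blast cabinet, i.e. 93.78 dB.
So the shot-blast cabinet must be reduced from 102 to 93.78 dB: IL = 8.22 dB.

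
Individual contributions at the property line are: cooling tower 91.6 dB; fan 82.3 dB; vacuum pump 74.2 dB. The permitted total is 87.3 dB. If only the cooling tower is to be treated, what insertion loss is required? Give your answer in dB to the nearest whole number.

Fixed contribution from the other sources: Σ 10^(L/10) = 10^(82.3/10) + 10^(74.2/10) = 1.961e+08 (82.93 dB).
The limit corresponds to 10^(87.3/10) = 5.370e+08; subtracting the fixed part leaves 3.409e+08 for the cooling tower, i.e. 85.33 dB.
Required insertion loss = 91.6 − 85.33 = 6.27 dB.

6 dB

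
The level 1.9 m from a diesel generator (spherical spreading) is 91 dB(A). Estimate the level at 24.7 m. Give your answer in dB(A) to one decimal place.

68.7 dB(A)

Point-source attenuation: ΔL = 20·log₁₀(r₂/r₁) = 20·log₁₀(24.7/1.9) = 22.279 dB.
L₂ = 91 − 20·log₁₀(24.7/1.9) = 91 − 22.279 = 68.72 dB(A).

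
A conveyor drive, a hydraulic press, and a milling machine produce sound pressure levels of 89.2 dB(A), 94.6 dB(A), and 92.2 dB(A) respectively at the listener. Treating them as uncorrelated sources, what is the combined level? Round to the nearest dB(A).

97 dB(A)

For uncorrelated sources the intensities add, so convert each level to linear form, sum, and take 10·log₁₀ of the total.
Σ 10^(L/10) = 10^(89.2/10) + 10^(94.6/10) + 10^(92.2/10) = 5.375e+09.
L_total = 10·log₁₀(5.375e+09) = 97.30 dB(A).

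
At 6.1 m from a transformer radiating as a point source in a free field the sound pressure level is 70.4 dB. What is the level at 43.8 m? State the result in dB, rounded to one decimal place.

53.3 dB

Point-source attenuation: ΔL = 20·log₁₀(r₂/r₁) = 20·log₁₀(43.8/6.1) = 17.123 dB.
L₂ = 70.4 − 20·log₁₀(43.8/6.1) = 70.4 − 17.123 = 53.28 dB.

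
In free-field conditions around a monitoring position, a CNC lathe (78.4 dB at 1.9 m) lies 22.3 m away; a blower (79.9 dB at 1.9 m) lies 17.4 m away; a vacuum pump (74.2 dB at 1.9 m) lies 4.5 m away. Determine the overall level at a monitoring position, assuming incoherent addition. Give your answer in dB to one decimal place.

First find each source's level at the receiver (point-source: −20·log₁₀(r/r_ref)), then combine on an intensity basis.
CNC lathe: 78.4 − 20·log₁₀(22.3/1.9) = 78.4 − 21.39 = 57.01 dB.
blower: 79.9 − 20·log₁₀(17.4/1.9) = 79.9 − 19.24 = 60.66 dB.
vacuum pump: 74.2 − 20·log₁₀(4.5/1.9) = 74.2 − 7.49 = 66.71 dB.
Σ 10^(L/10) = 6.356e+06 → L_total = 10·log₁₀(6.356e+06) = 68.03 dB.

68.0 dB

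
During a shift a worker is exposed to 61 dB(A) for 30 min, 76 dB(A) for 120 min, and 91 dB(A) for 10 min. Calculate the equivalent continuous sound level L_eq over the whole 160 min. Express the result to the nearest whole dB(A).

The energy average is taken in the linear domain: L_eq = 10·log₁₀[(Σ tᵢ·10^(Lᵢ/10))/T], T = 160 min.
Σ tᵢ·10^(Lᵢ/10) = 30·10^(61/10) + 120·10^(76/10) + 10·10^(91/10) = 1.740e+10.
L_eq = 10·log₁₀(1.740e+10/160) = 80.37 dB(A).

80 dB(A)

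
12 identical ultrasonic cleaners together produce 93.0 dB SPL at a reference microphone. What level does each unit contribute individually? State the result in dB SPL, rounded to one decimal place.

12 equal contributions raise the level by 10·log₁₀ 12 = 10.792 dB, so each unit alone gives 93.0 − 10.792.

82.2 dB SPL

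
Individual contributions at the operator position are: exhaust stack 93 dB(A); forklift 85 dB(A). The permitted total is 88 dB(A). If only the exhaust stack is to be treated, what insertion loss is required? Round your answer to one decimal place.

8.0 dB

Fixed contribution from the other source: Σ 10^(L/10) = 10^(85/10) = 3.162e+08 (85.00 dB(A)).
To meet 88 dB(A) overall, the treated exhaust stack may contribute at most 10^(88/10) − 3.162e+08 = 3.147e+08, i.e. 84.98 dB(A).
Required insertion loss = 93 − 84.98 = 8.02 dB.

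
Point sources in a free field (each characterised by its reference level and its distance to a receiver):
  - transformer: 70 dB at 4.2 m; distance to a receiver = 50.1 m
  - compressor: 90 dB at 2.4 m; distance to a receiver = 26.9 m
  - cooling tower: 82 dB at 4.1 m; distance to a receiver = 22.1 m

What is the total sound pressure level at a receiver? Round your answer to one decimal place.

Apply inverse-square spreading to bring every level to the receiver, then sum 10^(L/10).
transformer: 70 − 20·log₁₀(50.1/4.2) = 70 − 21.53 = 48.47 dB.
compressor: 90 − 20·log₁₀(26.9/2.4) = 90 − 20.99 = 69.01 dB.
cooling tower: 82 − 20·log₁₀(22.1/4.1) = 82 − 14.63 = 67.37 dB.
Σ 10^(L/10) = 1.349e+07 → L_total = 10·log₁₀(1.349e+07) = 71.30 dB.

71.3 dB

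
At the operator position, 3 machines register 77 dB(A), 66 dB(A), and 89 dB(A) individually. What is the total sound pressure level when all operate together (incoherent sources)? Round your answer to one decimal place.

For uncorrelated sources the intensities add, so convert each level to linear form, sum, and take 10·log₁₀ of the total.
Σ 10^(L/10) = 10^(77/10) + 10^(66/10) + 10^(89/10) = 8.484e+08.
L_total = 10·log₁₀(8.484e+08) = 89.29 dB(A).

89.3 dB(A)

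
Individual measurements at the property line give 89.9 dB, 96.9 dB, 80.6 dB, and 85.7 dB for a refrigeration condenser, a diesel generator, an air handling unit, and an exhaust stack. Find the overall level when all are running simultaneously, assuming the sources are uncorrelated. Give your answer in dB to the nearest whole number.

98 dB

Incoherent sources combine by intensity addition: L_total = 10·log₁₀(Σ 10^(L_i/10)).
Σ 10^(L/10) = 10^(89.9/10) + 10^(96.9/10) + 10^(80.6/10) + 10^(85.7/10) = 6.361e+09.
L_total = 10·log₁₀(6.361e+09) = 98.04 dB.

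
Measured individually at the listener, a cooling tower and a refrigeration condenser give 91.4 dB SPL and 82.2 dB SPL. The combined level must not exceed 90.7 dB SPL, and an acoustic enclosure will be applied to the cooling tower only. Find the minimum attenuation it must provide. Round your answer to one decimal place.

The untreated sources together contribute 10^(82.2/10) = 1.660e+08, i.e. 82.20 dB SPL.
To meet 90.7 dB SPL overall, the treated cooling tower may contribute at most 10^(90.7/10) − 1.660e+08 = 1.009e+09, i.e. 90.04 dB SPL.
So the cooling tower must be reduced from 91.4 to 90.04 dB SPL: IL = 1.36 dB.

1.4 dB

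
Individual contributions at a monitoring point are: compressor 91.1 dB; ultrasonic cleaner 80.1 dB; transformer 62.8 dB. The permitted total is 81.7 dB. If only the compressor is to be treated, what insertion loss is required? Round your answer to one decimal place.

14.7 dB

Everything except the compressor sums to 10^(80.1/10) + 10^(62.8/10) = 1.042e+08 in linear terms, 80.18 dB.
To meet 81.7 dB overall, the treated compressor may contribute at most 10^(81.7/10) − 1.042e+08 = 4.368e+07, i.e. 76.40 dB.
So the compressor must be reduced from 91.1 to 76.40 dB: IL = 14.70 dB.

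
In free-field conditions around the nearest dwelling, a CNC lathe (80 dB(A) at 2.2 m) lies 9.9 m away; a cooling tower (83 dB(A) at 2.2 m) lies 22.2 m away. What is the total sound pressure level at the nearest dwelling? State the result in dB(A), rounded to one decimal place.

Apply inverse-square spreading to bring every level to the receiver, then sum 10^(L/10).
CNC lathe: 80 − 20·log₁₀(9.9/2.2) = 80 − 13.06 = 66.94 dB(A).
cooling tower: 83 − 20·log₁₀(22.2/2.2) = 83 − 20.08 = 62.92 dB(A).
Σ 10^(L/10) = 6.898e+06 → L_total = 10·log₁₀(6.898e+06) = 68.39 dB(A).

68.4 dB(A)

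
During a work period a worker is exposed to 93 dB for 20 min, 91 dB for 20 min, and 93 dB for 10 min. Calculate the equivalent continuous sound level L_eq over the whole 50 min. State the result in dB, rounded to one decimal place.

Weight each interval's intensity by its duration and average over T = 50 min:
Σ tᵢ·10^(Lᵢ/10) = 20·10^(93/10) + 20·10^(91/10) + 10·10^(93/10) = 8.504e+10.
L_eq = 10·log₁₀(8.504e+10/50) = 92.31 dB.

92.3 dB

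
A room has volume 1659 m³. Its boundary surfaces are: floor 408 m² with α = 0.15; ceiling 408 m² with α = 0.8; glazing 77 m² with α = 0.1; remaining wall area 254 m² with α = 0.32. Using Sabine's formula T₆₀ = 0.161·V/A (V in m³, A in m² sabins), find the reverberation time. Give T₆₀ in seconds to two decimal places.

A = Σ Sᵢαᵢ = 408·0.15 + 408·0.8 + 77·0.1 + 254·0.32 = 476.58 m².
T₆₀ = 0.161 × 1659 / 476.58 = 0.560 s.

0.56 s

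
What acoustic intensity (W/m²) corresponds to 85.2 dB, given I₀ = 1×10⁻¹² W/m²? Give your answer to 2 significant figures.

0.00033 W/m²

I = I₀·10^(L/10) = 10⁻¹² × 10^(85.2/10) = 10^(-3.480).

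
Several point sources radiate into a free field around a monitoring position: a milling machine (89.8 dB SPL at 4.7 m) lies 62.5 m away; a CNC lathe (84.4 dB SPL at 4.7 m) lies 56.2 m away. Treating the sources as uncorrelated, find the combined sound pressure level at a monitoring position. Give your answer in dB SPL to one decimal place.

68.6 dB SPL

Propagate each source to the receiver with L = L_ref − 20·log₁₀(r/r_ref), then add intensities.
milling machine: 89.8 − 20·log₁₀(62.5/4.7) = 89.8 − 22.48 = 67.32 dB SPL.
CNC lathe: 84.4 − 20·log₁₀(56.2/4.7) = 84.4 − 21.55 = 62.85 dB SPL.
Σ 10^(L/10) = 7.327e+06 → L_total = 10·log₁₀(7.327e+06) = 68.65 dB SPL.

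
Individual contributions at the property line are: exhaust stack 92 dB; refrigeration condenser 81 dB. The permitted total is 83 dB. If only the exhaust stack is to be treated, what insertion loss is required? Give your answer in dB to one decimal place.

Everything except the exhaust stack sums to 10^(81/10) = 1.259e+08 in linear terms, 81.00 dB.
The limit corresponds to 10^(83/10) = 1.995e+08; subtracting the fixed part leaves 7.363e+07 for the exhaust stack, i.e. 78.67 dB.
Required insertion loss = 92 − 78.67 = 13.33 dB.

13.3 dB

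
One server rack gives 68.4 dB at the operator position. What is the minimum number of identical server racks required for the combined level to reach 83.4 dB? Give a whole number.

32

N identical sources give L₁ + 10·log₁₀ N, so require 10·log₁₀ N ≥ 83.4 − 68.4 = 15.0 dB.
N ≥ 10^(15.0/10) = 31.623, so N = 32.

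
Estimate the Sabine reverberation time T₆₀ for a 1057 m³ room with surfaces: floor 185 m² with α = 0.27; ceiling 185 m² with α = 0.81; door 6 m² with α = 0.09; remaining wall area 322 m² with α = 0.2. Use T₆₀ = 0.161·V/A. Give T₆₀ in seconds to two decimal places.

A = Σ Sᵢαᵢ = 185·0.27 + 185·0.81 + 6·0.09 + 322·0.2 = 264.74 m².
T₆₀ = 0.161 × 1057 / 264.74 = 0.643 s.

0.64 s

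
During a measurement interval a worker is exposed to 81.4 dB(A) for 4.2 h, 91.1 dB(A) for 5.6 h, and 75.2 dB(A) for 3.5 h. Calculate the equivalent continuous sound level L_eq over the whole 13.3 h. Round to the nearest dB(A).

The energy average is taken in the linear domain: L_eq = 10·log₁₀[(Σ tᵢ·10^(Lᵢ/10))/T], T = 13.3 h.
Σ tᵢ·10^(Lᵢ/10) = 4.2·10^(81.4/10) + 5.6·10^(91.1/10) + 3.5·10^(75.2/10) = 7.910e+09.
L_eq = 10·log₁₀(7.910e+09/13.3) = 87.74 dB(A).

88 dB(A)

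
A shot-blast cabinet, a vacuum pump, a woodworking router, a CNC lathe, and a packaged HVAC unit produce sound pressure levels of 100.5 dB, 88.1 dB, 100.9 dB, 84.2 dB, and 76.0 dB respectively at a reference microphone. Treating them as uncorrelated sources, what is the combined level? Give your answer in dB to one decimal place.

103.9 dB

Incoherent sources combine by intensity addition: L_total = 10·log₁₀(Σ 10^(L_i/10)).
Σ 10^(L/10) = 10^(100.5/10) + 10^(88.1/10) + 10^(100.9/10) + 10^(84.2/10) + 10^(76.0/10) = 2.447e+10.
L_total = 10·log₁₀(2.447e+10) = 103.89 dB.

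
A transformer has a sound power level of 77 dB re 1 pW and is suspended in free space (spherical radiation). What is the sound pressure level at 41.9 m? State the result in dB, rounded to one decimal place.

33.6 dB

Free-field spherical radiation: L_p = L_w − 10·log₁₀(4π·r²), r = 41.9 m.
4π·r² = 2.206e+04 m², 10·log₁₀ of that is 43.436 dB.
L_p = 77 − 43.436 = 33.56 dB.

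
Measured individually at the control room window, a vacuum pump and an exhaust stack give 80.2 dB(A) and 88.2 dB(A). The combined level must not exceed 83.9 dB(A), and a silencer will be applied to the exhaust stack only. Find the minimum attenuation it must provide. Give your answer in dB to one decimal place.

The untreated sources together contribute 10^(80.2/10) = 1.047e+08, i.e. 80.20 dB(A).
The limit corresponds to 10^(83.9/10) = 2.455e+08; subtracting the fixed part leaves 1.408e+08 for the exhaust stack, i.e. 81.48 dB(A).
Required insertion loss = 88.2 − 81.48 = 6.72 dB.

6.7 dB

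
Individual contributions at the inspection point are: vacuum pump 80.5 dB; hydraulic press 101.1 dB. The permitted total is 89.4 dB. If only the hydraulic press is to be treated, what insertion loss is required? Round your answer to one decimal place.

Fixed contribution from the other source: Σ 10^(L/10) = 10^(80.5/10) = 1.122e+08 (80.50 dB).
To meet 89.4 dB overall, the treated hydraulic press may contribute at most 10^(89.4/10) − 1.122e+08 = 7.588e+08, i.e. 88.80 dB.
So the hydraulic press must be reduced from 101.1 to 88.80 dB: IL = 12.30 dB.

12.3 dB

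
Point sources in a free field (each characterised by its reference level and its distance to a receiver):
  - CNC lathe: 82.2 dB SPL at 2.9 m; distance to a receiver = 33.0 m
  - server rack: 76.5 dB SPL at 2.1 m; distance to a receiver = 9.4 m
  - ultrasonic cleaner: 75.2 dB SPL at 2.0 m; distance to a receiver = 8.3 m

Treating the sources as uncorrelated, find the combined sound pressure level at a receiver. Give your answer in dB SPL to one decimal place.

Apply inverse-square spreading to bring every level to the receiver, then sum 10^(L/10).
CNC lathe: 82.2 − 20·log₁₀(33.0/2.9) = 82.2 − 21.12 = 61.08 dB SPL.
server rack: 76.5 − 20·log₁₀(9.4/2.1) = 76.5 − 13.02 = 63.48 dB SPL.
ultrasonic cleaner: 75.2 − 20·log₁₀(8.3/2.0) = 75.2 − 12.36 = 62.84 dB SPL.
Σ 10^(L/10) = 5.434e+06 → L_total = 10·log₁₀(5.434e+06) = 67.35 dB SPL.

67.4 dB SPL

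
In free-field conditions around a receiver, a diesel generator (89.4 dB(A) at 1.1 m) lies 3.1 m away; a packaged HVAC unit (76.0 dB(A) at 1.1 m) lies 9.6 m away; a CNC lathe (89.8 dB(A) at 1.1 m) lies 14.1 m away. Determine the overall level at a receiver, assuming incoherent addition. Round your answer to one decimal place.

80.6 dB(A)

Propagate each source to the receiver with L = L_ref − 20·log₁₀(r/r_ref), then add intensities.
diesel generator: 89.4 − 20·log₁₀(3.1/1.1) = 89.4 − 9.00 = 80.40 dB(A).
packaged HVAC unit: 76.0 − 20·log₁₀(9.6/1.1) = 76.0 − 18.82 = 57.18 dB(A).
CNC lathe: 89.8 − 20·log₁₀(14.1/1.1) = 89.8 − 22.16 = 67.64 dB(A).
Σ 10^(L/10) = 1.160e+08 → L_total = 10·log₁₀(1.160e+08) = 80.64 dB(A).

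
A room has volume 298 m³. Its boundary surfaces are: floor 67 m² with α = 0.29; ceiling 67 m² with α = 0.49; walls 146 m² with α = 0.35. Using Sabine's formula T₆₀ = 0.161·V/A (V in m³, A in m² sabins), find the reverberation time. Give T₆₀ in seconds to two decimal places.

A = Σ Sᵢαᵢ = 67·0.29 + 67·0.49 + 146·0.35 = 103.36 m².
T₆₀ = 0.161·V/A = 0.161·298/103.36 = 0.464 s.

0.46 s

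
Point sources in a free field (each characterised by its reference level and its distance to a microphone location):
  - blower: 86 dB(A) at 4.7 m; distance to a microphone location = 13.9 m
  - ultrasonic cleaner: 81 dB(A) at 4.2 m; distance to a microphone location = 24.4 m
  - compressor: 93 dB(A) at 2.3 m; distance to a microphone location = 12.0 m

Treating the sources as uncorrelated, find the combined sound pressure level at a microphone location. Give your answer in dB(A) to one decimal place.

80.9 dB(A)

Apply inverse-square spreading to bring every level to the receiver, then sum 10^(L/10).
blower: 86 − 20·log₁₀(13.9/4.7) = 86 − 9.42 = 76.58 dB(A).
ultrasonic cleaner: 81 − 20·log₁₀(24.4/4.2) = 81 − 15.28 = 65.72 dB(A).
compressor: 93 − 20·log₁₀(12.0/2.3) = 93 − 14.35 = 78.65 dB(A).
Σ 10^(L/10) = 1.225e+08 → L_total = 10·log₁₀(1.225e+08) = 80.88 dB(A).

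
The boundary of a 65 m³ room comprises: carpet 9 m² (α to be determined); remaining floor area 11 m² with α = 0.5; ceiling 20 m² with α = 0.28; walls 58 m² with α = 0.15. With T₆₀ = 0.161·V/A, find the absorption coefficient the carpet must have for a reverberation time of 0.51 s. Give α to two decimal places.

0.08

From T₆₀ = 0.161·V/A, the target T₆₀ = 0.51 s needs A = 0.161·65/0.51 = 20.52 m².
Absorption from the other surfaces = 11·0.5 + 20·0.28 + 58·0.15 = 19.80 m², so the carpet must supply 0.72 m² over 9 m².
α = 0.72/9 = 0.080.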